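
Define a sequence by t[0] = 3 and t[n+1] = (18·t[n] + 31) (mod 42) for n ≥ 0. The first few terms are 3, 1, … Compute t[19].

1

We have t[0] = 3,  t[1] = 1,  t[2] = 7,  t[3] = 31,  t[4] = 1.
Since t[4] = t[1] = 1, the sequence is eventually periodic: after a pre-period of length 1 it cycles with period 3.
For n ≥ 1, t[n] depends only on (n - 1) mod 3. (19 - 1) mod 3 = 0, so t[19] = t[1] = 1.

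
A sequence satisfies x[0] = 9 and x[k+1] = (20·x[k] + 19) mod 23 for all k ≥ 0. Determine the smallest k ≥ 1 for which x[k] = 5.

3

Listing terms: x[0] = 9; x[1] = 15; x[2] = 20; x[3] = 5; x[4] = 4; x[5] = 7; x[6] = 21; x[7] = 2; x[8] = 13; x[9] = 3; x[10] = 10; x[11] = 12; x[12] = 6; x[13] = 1; x[14] = 16; x[15] = 17; x[16] = 14; x[17] = 0; x[18] = 19; x[19] = 8; x[20] = 18; x[21] = 11; x[22] = 9.
The sequence repeats with period 22.
The value 5 first appears (with k ≥ 1) at x[3].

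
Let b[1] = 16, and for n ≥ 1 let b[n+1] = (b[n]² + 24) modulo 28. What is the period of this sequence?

3

b[1] = 16; b[2] = 0; b[3] = 24; b[4] = 12; b[5] = 0.
Since b[5] = b[2] = 0, the sequence is eventually periodic: after a pre-period of length 1 it cycles with period 3.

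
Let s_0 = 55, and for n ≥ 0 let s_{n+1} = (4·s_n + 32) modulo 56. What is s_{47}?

Listing terms: s_0 = 55,  s_1 = 28,  s_2 = 32,  s_3 = 48,  s_4 = 0,  s_5 = 32.
Since s_5 = s_2 = 32, the sequence is eventually periodic: after a pre-period of length 2 it cycles with period 3.
For n ≥ 2, s_n depends only on (n - 2) mod 3. (47 - 2) mod 3 = 0, so s_{47} = s_2 = 32.

32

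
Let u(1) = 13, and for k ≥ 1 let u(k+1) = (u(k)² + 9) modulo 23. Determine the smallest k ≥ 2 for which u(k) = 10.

u(1) = 13, u(2) = 17, u(3) = 22, u(4) = 10, u(5) = 17.
Since u(5) = u(2) = 17, the sequence is eventually periodic: after a pre-period of length 1 it cycles with period 3.
The value 10 first appears (with k ≥ 2) at u(4).

4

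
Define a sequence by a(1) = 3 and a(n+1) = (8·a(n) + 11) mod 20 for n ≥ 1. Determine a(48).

19

Computing terms: a(1) = 3, a(2) = 15, a(3) = 11, a(4) = 19, a(5) = 3.
The sequence repeats with period 4.
So a(48) = a(1 + ((48-1) mod 4)) = a(4) = 19.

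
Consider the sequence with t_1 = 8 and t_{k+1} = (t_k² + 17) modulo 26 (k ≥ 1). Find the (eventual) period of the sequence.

6

We have t_1 = 8,  t_2 = 3,  t_3 = 0,  t_4 = 17,  t_5 = 20,  t_6 = 1,  t_7 = 18,  t_8 = 3.
Since t_8 = t_2 = 3, the sequence is eventually periodic: after a pre-period of length 1 it cycles with period 6.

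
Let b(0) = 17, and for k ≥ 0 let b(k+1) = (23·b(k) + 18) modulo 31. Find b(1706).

b(0) = 17; b(1) = 6; b(2) = 1; b(3) = 10; b(4) = 0; b(5) = 18; b(6) = 29; b(7) = 3; b(8) = 25; b(9) = 4; b(10) = 17.
The sequence repeats with period 10.
So b(1706) = b(0 + ((1706-0) mod 10)) = b(6) = 29.

29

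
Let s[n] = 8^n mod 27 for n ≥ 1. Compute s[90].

1

Listing terms: s[1] = 8; s[2] = 10; s[3] = 26; s[4] = 19; s[5] = 17; s[6] = 1; s[7] = 8.
The sequence repeats with period 6.
So s[90] = s[1 + ((90-1) mod 6)] = s[6] = 1.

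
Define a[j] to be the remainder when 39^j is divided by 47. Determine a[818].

a[1] = 39; a[2] = 17; a[3] = 5; a[4] = 7; a[5] = 38; a[6] = 25; a[7] = 35; a[8] = 2; a[9] = 31; a[10] = 34; a[11] = 10; a[12] = 14; a[13] = 29; a[14] = 3; a[15] = 23; a[16] = 4; a[17] = 15; a[18] = 21; a[19] = 20; a[20] = 28; a[21] = 11; a[22] = 6; a[23] = 46; a[24] = 8; a[25] = 30; a[26] = 42; a[27] = 40; a[28] = 9; a[29] = 22; a[30] = 12; a[31] = 45; a[32] = 16; a[33] = 13; a[34] = 37; a[35] = 33; a[36] = 18; a[37] = 44; a[38] = 24; a[39] = 43; a[40] = 32; a[41] = 26; a[42] = 27; a[43] = 19; a[44] = 36; a[45] = 41; a[46] = 1; a[47] = 39.
The sequence repeats with period 46.
So a[818] = a[1 + ((818-1) mod 46)] = a[36] = 18.

18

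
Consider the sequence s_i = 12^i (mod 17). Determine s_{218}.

9

Computing terms: s_0 = 1, s_1 = 12, s_2 = 8, s_3 = 11, s_4 = 13, s_5 = 3, s_6 = 2, s_7 = 7, s_8 = 16, s_9 = 5, s_{10} = 9, s_{11} = 6, s_{12} = 4, s_{13} = 14, s_{14} = 15, s_{15} = 10, s_{16} = 1.
The sequence repeats with period 16.
So s_{218} = s_{0 + ((218-0) mod 16)} = s_{10} = 9.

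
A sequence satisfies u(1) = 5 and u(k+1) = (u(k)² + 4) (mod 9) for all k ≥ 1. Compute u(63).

u(1) = 5,  u(2) = 2,  u(3) = 8,  u(4) = 5.
Since u(4) = u(1) = 5, the sequence is periodic with period 3.
(63 - 1) mod 3 = 2, so u(63) = u(3) = 8.

8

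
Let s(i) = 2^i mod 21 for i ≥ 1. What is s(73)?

2

We have s(1) = 2; s(2) = 4; s(3) = 8; s(4) = 16; s(5) = 11; s(6) = 1; s(7) = 2.
Since s(7) = s(1) = 2, the sequence is periodic with period 6.
(73 - 1) mod 6 = 0, so s(73) = s(1) = 2.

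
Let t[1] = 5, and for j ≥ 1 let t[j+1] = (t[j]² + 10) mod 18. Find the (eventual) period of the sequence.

3

We have t[1] = 5; t[2] = 17; t[3] = 11; t[4] = 5.
Since t[4] = t[1] = 5, the sequence is periodic with period 3.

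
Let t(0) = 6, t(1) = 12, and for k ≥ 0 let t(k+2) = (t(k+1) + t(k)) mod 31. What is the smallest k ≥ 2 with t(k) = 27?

We have t(0) = 6; t(1) = 12; t(2) = 18; t(3) = 30; t(4) = 17; t(5) = 16; t(6) = 2; t(7) = 18; t(8) = 20; t(9) = 7; t(10) = 27; t(11) = 3; t(12) = 30; t(13) = 2; t(14) = 1; t(15) = 3; t(16) = 4; t(17) = 7; t(18) = 11; t(19) = 18; t(20) = 29; t(21) = 16; t(22) = 14; t(23) = 30; t(24) = 13; t(25) = 12; t(26) = 25; t(27) = 6; t(28) = 0; t(29) = 6; t(30) = 6; t(31) = 12.
Since (t(30), t(31)) = (t(0), t(1)) = (6, 12) (two consecutive terms determine the rest), the sequence is periodic with period 30.
The value 27 first appears (with k ≥ 2) at t(10).

10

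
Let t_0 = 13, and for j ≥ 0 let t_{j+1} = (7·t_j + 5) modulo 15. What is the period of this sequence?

12

We have t_0 = 13, t_1 = 6, t_2 = 2, t_3 = 4, t_4 = 3, t_5 = 11, t_6 = 7, t_7 = 9, t_8 = 8, t_9 = 1, t_{10} = 12, t_{11} = 14, t_{12} = 13.
Since t_{12} = t_0 = 13, the sequence is periodic with period 12.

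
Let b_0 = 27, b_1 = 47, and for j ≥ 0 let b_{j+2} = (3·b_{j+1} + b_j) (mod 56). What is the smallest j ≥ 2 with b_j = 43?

21

b_0 = 27,  b_1 = 47,  b_2 = 0,  b_3 = 47,  b_4 = 29,  b_5 = 22,  b_6 = 39,  b_7 = 27,  b_8 = 8,  b_9 = 51,  b_{10} = 49,  b_{11} = 30,  b_{12} = 27,  b_{13} = 55,  b_{14} = 24,  b_{15} = 15,  b_{16} = 13,  b_{17} = 54,  b_{18} = 7,  b_{19} = 19,  b_{20} = 8,  b_{21} = 43,  b_{22} = 25,  b_{23} = 6,  b_{24} = 43,  b_{25} = 23,  b_{26} = 0,  b_{27} = 23,  b_{28} = 13,  b_{29} = 6,  b_{30} = 31,  b_{31} = 43,  b_{32} = 48,  b_{33} = 19,  b_{34} = 49,  b_{35} = 54,  b_{36} = 43,  b_{37} = 15,  b_{38} = 32,  b_{39} = 55,  b_{40} = 29,  b_{41} = 30,  b_{42} = 7,  b_{43} = 51,  b_{44} = 48,  b_{45} = 27,  b_{46} = 17,  b_{47} = 22,  b_{48} = 27,  b_{49} = 47.
Since (b_{48}, b_{49}) = (b_0, b_1) = (27, 47) (two consecutive terms determine the rest), the sequence is periodic with period 48.
The value 43 first appears (with j ≥ 2) at b_{21}.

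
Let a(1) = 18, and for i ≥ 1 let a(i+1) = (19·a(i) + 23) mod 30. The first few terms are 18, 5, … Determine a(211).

Computing terms: a(1) = 18, a(2) = 5, a(3) = 28, a(4) = 15, a(5) = 8, a(6) = 25, a(7) = 18.
Since a(7) = a(1) = 18, the sequence is periodic with period 6.
(211 - 1) mod 6 = 0, so a(211) = a(1) = 18.

18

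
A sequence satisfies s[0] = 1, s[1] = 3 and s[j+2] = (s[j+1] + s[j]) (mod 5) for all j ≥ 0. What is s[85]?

s[0] = 1; s[1] = 3; s[2] = 4; s[3] = 2; s[4] = 1; s[5] = 3.
The sequence repeats with period 4.
(85 - 0) mod 4 = 1, so s[85] = s[1] = 3.

3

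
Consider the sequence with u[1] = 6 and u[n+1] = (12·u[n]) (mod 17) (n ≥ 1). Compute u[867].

14

Computing terms: u[1] = 6,  u[2] = 4,  u[3] = 14,  u[4] = 15,  u[5] = 10,  u[6] = 1,  u[7] = 12,  u[8] = 8,  u[9] = 11,  u[10] = 13,  u[11] = 3,  u[12] = 2,  u[13] = 7,  u[14] = 16,  u[15] = 5,  u[16] = 9,  u[17] = 6.
The sequence repeats with period 16.
(867 - 1) mod 16 = 2, so u[867] = u[3] = 14.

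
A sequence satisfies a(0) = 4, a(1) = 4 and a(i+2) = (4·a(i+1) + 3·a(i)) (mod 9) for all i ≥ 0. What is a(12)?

We have a(0) = 4; a(1) = 4; a(2) = 1; a(3) = 7; a(4) = 4; a(5) = 1.
Since (a(4), a(5)) = (a(1), a(2)) = (4, 1) (two consecutive terms determine the rest), the sequence is eventually periodic: after a pre-period of length 1 it cycles with period 3.
For i ≥ 1, a(i) depends only on (i - 1) mod 3. (12 - 1) mod 3 = 2, so a(12) = a(3) = 7.

7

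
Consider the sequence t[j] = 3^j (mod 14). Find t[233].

t[0] = 1; t[1] = 3; t[2] = 9; t[3] = 13; t[4] = 11; t[5] = 5; t[6] = 1.
The sequence repeats with period 6.
(233 - 0) mod 6 = 5, so t[233] = t[5] = 5.

5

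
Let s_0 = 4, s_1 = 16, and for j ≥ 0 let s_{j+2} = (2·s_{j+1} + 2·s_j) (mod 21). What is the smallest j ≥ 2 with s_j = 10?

4

Listing terms: s_0 = 4, s_1 = 16, s_2 = 19, s_3 = 7, s_4 = 10, s_5 = 13, s_6 = 4, s_7 = 13, s_8 = 13, s_9 = 10, s_{10} = 4, s_{11} = 7, s_{12} = 1, s_{13} = 16, s_{14} = 13, s_{15} = 16, s_{16} = 16, s_{17} = 1, s_{18} = 13, s_{19} = 7, s_{20} = 19, s_{21} = 10, s_{22} = 16, s_{23} = 10, s_{24} = 10, s_{25} = 19, s_{26} = 16, s_{27} = 7, s_{28} = 4, s_{29} = 1, s_{30} = 10, s_{31} = 1, s_{32} = 1, s_{33} = 4, s_{34} = 10, s_{35} = 7, s_{36} = 13, s_{37} = 19, s_{38} = 1, s_{39} = 19, s_{40} = 19, s_{41} = 13, s_{42} = 1, s_{43} = 7, s_{44} = 16, s_{45} = 4, s_{46} = 19, s_{47} = 4, s_{48} = 4, s_{49} = 16.
Since (s_{48}, s_{49}) = (s_0, s_1) = (4, 16) (two consecutive terms determine the rest), the sequence is periodic with period 48.
The value 10 first appears (with j ≥ 2) at s_4.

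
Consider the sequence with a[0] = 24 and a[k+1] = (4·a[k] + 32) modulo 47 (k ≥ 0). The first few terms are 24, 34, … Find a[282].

We have a[0] = 24,  a[1] = 34,  a[2] = 27,  a[3] = 46,  a[4] = 28,  a[5] = 3,  a[6] = 44,  a[7] = 20,  a[8] = 18,  a[9] = 10,  a[10] = 25,  a[11] = 38,  a[12] = 43,  a[13] = 16,  a[14] = 2,  a[15] = 40,  a[16] = 4,  a[17] = 1,  a[18] = 36,  a[19] = 35,  a[20] = 31,  a[21] = 15,  a[22] = 45,  a[23] = 24.
Since a[23] = a[0] = 24, the sequence is periodic with period 23.
(282 - 0) mod 23 = 6, so a[282] = a[6] = 44.

44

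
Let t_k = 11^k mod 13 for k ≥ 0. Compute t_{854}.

Listing terms: t_0 = 1; t_1 = 11; t_2 = 4; t_3 = 5; t_4 = 3; t_5 = 7; t_6 = 12; t_7 = 2; t_8 = 9; t_9 = 8; t_{10} = 10; t_{11} = 6; t_{12} = 1.
Since t_{12} = t_0 = 1, the sequence is periodic with period 12.
So t_{854} = t_{0 + ((854-0) mod 12)} = t_2 = 4.

4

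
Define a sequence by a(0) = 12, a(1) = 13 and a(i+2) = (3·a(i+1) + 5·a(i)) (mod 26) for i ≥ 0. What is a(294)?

4

We have a(0) = 12, a(1) = 13, a(2) = 21, a(3) = 24, a(4) = 21, a(5) = 1, a(6) = 4, a(7) = 17, a(8) = 19, a(9) = 12, a(10) = 1, a(11) = 11, a(12) = 12, a(13) = 13.
Since (a(12), a(13)) = (a(0), a(1)) = (12, 13) (two consecutive terms determine the rest), the sequence is periodic with period 12.
(294 - 0) mod 12 = 6, so a(294) = a(6) = 4.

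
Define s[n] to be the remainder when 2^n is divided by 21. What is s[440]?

s[0] = 1, s[1] = 2, s[2] = 4, s[3] = 8, s[4] = 16, s[5] = 11, s[6] = 1.
The sequence repeats with period 6.
So s[440] = s[0 + ((440-0) mod 6)] = s[2] = 4.

4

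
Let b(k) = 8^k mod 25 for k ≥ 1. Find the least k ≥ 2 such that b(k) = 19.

Listing terms: b(1) = 8; b(2) = 14; b(3) = 12; b(4) = 21; b(5) = 18; b(6) = 19; b(7) = 2; b(8) = 16; b(9) = 3; b(10) = 24; b(11) = 17; b(12) = 11; b(13) = 13; b(14) = 4; b(15) = 7; b(16) = 6; b(17) = 23; b(18) = 9; b(19) = 22; b(20) = 1; b(21) = 8.
Since b(21) = b(1) = 8, the sequence is periodic with period 20.
The value 19 first appears (with k ≥ 2) at b(6).

6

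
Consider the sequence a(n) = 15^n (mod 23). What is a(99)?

Listing terms: a(0) = 1; a(1) = 15; a(2) = 18; a(3) = 17; a(4) = 2; a(5) = 7; a(6) = 13; a(7) = 11; a(8) = 4; a(9) = 14; a(10) = 3; a(11) = 22; a(12) = 8; a(13) = 5; a(14) = 6; a(15) = 21; a(16) = 16; a(17) = 10; a(18) = 12; a(19) = 19; a(20) = 9; a(21) = 20; a(22) = 1.
The sequence repeats with period 22.
(99 - 0) mod 22 = 11, so a(99) = a(11) = 22.

22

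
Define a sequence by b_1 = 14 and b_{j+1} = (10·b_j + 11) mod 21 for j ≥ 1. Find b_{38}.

Computing terms: b_1 = 14, b_2 = 4, b_3 = 9, b_4 = 17, b_5 = 13, b_6 = 15, b_7 = 14.
Since b_7 = b_1 = 14, the sequence is periodic with period 6.
So b_{38} = b_{1 + ((38-1) mod 6)} = b_2 = 4.

4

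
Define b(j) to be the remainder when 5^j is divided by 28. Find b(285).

Computing terms: b(0) = 1,  b(1) = 5,  b(2) = 25,  b(3) = 13,  b(4) = 9,  b(5) = 17,  b(6) = 1.
Since b(6) = b(0) = 1, the sequence is periodic with period 6.
So b(285) = b(0 + ((285-0) mod 6)) = b(3) = 13.

13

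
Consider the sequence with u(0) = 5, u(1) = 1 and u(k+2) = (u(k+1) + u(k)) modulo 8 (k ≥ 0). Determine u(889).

We have u(0) = 5,  u(1) = 1,  u(2) = 6,  u(3) = 7,  u(4) = 5,  u(5) = 4,  u(6) = 1,  u(7) = 5,  u(8) = 6,  u(9) = 3,  u(10) = 1,  u(11) = 4,  u(12) = 5,  u(13) = 1.
Since (u(12), u(13)) = (u(0), u(1)) = (5, 1) (two consecutive terms determine the rest), the sequence is periodic with period 12.
So u(889) = u(0 + ((889-0) mod 12)) = u(1) = 1.

1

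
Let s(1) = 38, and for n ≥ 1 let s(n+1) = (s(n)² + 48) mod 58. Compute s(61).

s(1) = 38; s(2) = 42; s(3) = 14; s(4) = 12; s(5) = 18; s(6) = 24; s(7) = 44; s(8) = 12.
Since s(8) = s(4) = 12, the sequence is eventually periodic: after a pre-period of length 3 it cycles with period 4.
For n ≥ 4, s(n) depends only on (n - 4) mod 4. (61 - 4) mod 4 = 1, so s(61) = s(5) = 18.

18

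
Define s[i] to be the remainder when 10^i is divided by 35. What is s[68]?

30

We have s[0] = 1; s[1] = 10; s[2] = 30; s[3] = 20; s[4] = 25; s[5] = 5; s[6] = 15; s[7] = 10.
Since s[7] = s[1] = 10, the sequence is eventually periodic: after a pre-period of length 1 it cycles with period 6.
For i ≥ 1, s[i] depends only on (i - 1) mod 6. (68 - 1) mod 6 = 1, so s[68] = s[2] = 30.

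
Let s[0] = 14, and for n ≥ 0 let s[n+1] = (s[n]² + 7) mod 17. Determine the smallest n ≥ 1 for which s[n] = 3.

3

We have s[0] = 14; s[1] = 16; s[2] = 8; s[3] = 3; s[4] = 16.
Since s[4] = s[1] = 16, the sequence is eventually periodic: after a pre-period of length 1 it cycles with period 3.
The value 3 first appears (with n ≥ 1) at s[3].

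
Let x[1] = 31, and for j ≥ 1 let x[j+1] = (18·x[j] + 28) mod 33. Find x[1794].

19

x[1] = 31,  x[2] = 25,  x[3] = 16,  x[4] = 19,  x[5] = 7,  x[6] = 22,  x[7] = 28,  x[8] = 4,  x[9] = 1,  x[10] = 13,  x[11] = 31.
Since x[11] = x[1] = 31, the sequence is periodic with period 10.
(1794 - 1) mod 10 = 3, so x[1794] = x[4] = 19.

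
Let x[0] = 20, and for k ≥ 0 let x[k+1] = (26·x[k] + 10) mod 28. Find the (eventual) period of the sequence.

Computing terms: x[0] = 20,  x[1] = 26,  x[2] = 14,  x[3] = 10,  x[4] = 18,  x[5] = 2,  x[6] = 6,  x[7] = 26.
Since x[7] = x[1] = 26, the sequence is eventually periodic: after a pre-period of length 1 it cycles with period 6.

6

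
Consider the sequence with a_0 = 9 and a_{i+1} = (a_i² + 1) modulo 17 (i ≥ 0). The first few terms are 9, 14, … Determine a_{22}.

We have a_0 = 9; a_1 = 14; a_2 = 10; a_3 = 16; a_4 = 2; a_5 = 5; a_6 = 9.
The sequence repeats with period 6.
(22 - 0) mod 6 = 4, so a_{22} = a_4 = 2.

2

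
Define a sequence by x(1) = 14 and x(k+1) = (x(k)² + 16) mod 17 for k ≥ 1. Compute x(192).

7

Listing terms: x(1) = 14; x(2) = 8; x(3) = 12; x(4) = 7; x(5) = 14.
The sequence repeats with period 4.
So x(192) = x(1 + ((192-1) mod 4)) = x(4) = 7.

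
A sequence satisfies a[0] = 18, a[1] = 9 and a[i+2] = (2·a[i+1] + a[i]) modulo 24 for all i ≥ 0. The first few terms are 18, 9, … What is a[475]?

9

We have a[0] = 18; a[1] = 9; a[2] = 12; a[3] = 9; a[4] = 6; a[5] = 21; a[6] = 0; a[7] = 21; a[8] = 18; a[9] = 9.
Since (a[8], a[9]) = (a[0], a[1]) = (18, 9) (two consecutive terms determine the rest), the sequence is periodic with period 8.
(475 - 0) mod 8 = 3, so a[475] = a[3] = 9.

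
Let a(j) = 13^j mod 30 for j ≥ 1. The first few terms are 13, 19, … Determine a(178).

Computing terms: a(1) = 13; a(2) = 19; a(3) = 7; a(4) = 1; a(5) = 13.
Since a(5) = a(1) = 13, the sequence is periodic with period 4.
(178 - 1) mod 4 = 1, so a(178) = a(2) = 19.

19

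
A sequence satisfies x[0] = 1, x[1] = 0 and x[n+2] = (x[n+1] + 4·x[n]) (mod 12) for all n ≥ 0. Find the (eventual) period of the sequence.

x[0] = 1,  x[1] = 0,  x[2] = 4,  x[3] = 4,  x[4] = 8,  x[5] = 0,  x[6] = 8,  x[7] = 8,  x[8] = 4,  x[9] = 0,  x[10] = 4.
Since (x[9], x[10]) = (x[1], x[2]) = (0, 4) (two consecutive terms determine the rest), the sequence is eventually periodic: after a pre-period of length 1 it cycles with period 8.

8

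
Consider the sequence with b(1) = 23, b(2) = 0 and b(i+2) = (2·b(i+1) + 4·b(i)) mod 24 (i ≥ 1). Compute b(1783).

Computing terms: b(1) = 23,  b(2) = 0,  b(3) = 20,  b(4) = 16,  b(5) = 16,  b(6) = 0,  b(7) = 16,  b(8) = 8,  b(9) = 8,  b(10) = 0,  b(11) = 8,  b(12) = 16,  b(13) = 16.
Since (b(12), b(13)) = (b(4), b(5)) = (16, 16) (two consecutive terms determine the rest), the sequence is eventually periodic: after a pre-period of length 3 it cycles with period 8.
For i ≥ 4, b(i) depends only on (i - 4) mod 8. (1783 - 4) mod 8 = 3, so b(1783) = b(7) = 16.

16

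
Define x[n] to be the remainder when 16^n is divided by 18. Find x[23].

4

We have x[1] = 16,  x[2] = 4,  x[3] = 10,  x[4] = 16.
Since x[4] = x[1] = 16, the sequence is periodic with period 3.
So x[23] = x[1 + ((23-1) mod 3)] = x[2] = 4.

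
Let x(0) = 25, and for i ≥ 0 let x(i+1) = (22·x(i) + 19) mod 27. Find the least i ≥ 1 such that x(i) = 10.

We have x(0) = 25,  x(1) = 2,  x(2) = 9,  x(3) = 1,  x(4) = 14,  x(5) = 3,  x(6) = 4,  x(7) = 26,  x(8) = 24,  x(9) = 7,  x(10) = 11,  x(11) = 18,  x(12) = 10,  x(13) = 23,  x(14) = 12,  x(15) = 13,  x(16) = 8,  x(17) = 6,  x(18) = 16,  x(19) = 20,  x(20) = 0,  x(21) = 19,  x(22) = 5,  x(23) = 21,  x(24) = 22,  x(25) = 17,  x(26) = 15,  x(27) = 25.
Since x(27) = x(0) = 25, the sequence is periodic with period 27.
The value 10 first appears (with i ≥ 1) at x(12).

12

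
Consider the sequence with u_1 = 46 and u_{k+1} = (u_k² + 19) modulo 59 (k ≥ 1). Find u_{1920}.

17

We have u_1 = 46, u_2 = 11, u_3 = 22, u_4 = 31, u_5 = 36, u_6 = 17, u_7 = 13, u_8 = 11.
Since u_8 = u_2 = 11, the sequence is eventually periodic: after a pre-period of length 1 it cycles with period 6.
For k ≥ 2, u_k depends only on (k - 2) mod 6. (1920 - 2) mod 6 = 4, so u_{1920} = u_6 = 17.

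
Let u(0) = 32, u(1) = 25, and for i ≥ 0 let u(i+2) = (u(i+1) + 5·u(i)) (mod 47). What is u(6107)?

We have u(0) = 32,  u(1) = 25,  u(2) = 44,  u(3) = 28,  u(4) = 13,  u(5) = 12,  u(6) = 30,  u(7) = 43,  u(8) = 5,  u(9) = 32,  u(10) = 10,  u(11) = 29,  u(12) = 32,  u(13) = 36,  u(14) = 8,  u(15) = 0,  u(16) = 40,  u(17) = 40,  u(18) = 5,  u(19) = 17,  u(20) = 42,  u(21) = 33,  u(22) = 8,  u(23) = 32,  u(24) = 25.
The sequence repeats with period 23.
So u(6107) = u(0 + ((6107-0) mod 23)) = u(12) = 32.

32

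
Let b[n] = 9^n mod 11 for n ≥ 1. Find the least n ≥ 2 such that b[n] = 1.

5

Listing terms: b[1] = 9,  b[2] = 4,  b[3] = 3,  b[4] = 5,  b[5] = 1,  b[6] = 9.
Since b[6] = b[1] = 9, the sequence is periodic with period 5.
The value 1 first appears (with n ≥ 2) at b[5].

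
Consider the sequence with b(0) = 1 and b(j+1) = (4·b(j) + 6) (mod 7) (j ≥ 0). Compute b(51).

1

Computing terms: b(0) = 1,  b(1) = 3,  b(2) = 4,  b(3) = 1.
The sequence repeats with period 3.
(51 - 0) mod 3 = 0, so b(51) = b(0) = 1.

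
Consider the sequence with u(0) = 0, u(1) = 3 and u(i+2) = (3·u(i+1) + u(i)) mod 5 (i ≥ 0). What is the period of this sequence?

Listing terms: u(0) = 0,  u(1) = 3,  u(2) = 4,  u(3) = 0,  u(4) = 4,  u(5) = 2,  u(6) = 0,  u(7) = 2,  u(8) = 1,  u(9) = 0,  u(10) = 1,  u(11) = 3,  u(12) = 0,  u(13) = 3.
The sequence repeats with period 12.

12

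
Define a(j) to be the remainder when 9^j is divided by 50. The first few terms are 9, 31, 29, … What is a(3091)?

9

We have a(1) = 9,  a(2) = 31,  a(3) = 29,  a(4) = 11,  a(5) = 49,  a(6) = 41,  a(7) = 19,  a(8) = 21,  a(9) = 39,  a(10) = 1,  a(11) = 9.
Since a(11) = a(1) = 9, the sequence is periodic with period 10.
So a(3091) = a(1 + ((3091-1) mod 10)) = a(1) = 9.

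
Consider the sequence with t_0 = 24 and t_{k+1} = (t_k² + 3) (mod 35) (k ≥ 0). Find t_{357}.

24

We have t_0 = 24,  t_1 = 19,  t_2 = 14,  t_3 = 24.
Since t_3 = t_0 = 24, the sequence is periodic with period 3.
(357 - 0) mod 3 = 0, so t_{357} = t_0 = 24.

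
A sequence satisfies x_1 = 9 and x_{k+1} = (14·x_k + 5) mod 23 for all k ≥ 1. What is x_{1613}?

3

x_1 = 9, x_2 = 16, x_3 = 22, x_4 = 14, x_5 = 17, x_6 = 13, x_7 = 3, x_8 = 1, x_9 = 19, x_{10} = 18, x_{11} = 4, x_{12} = 15, x_{13} = 8, x_{14} = 2, x_{15} = 10, x_{16} = 7, x_{17} = 11, x_{18} = 21, x_{19} = 0, x_{20} = 5, x_{21} = 6, x_{22} = 20, x_{23} = 9.
Since x_{23} = x_1 = 9, the sequence is periodic with period 22.
(1613 - 1) mod 22 = 6, so x_{1613} = x_7 = 3.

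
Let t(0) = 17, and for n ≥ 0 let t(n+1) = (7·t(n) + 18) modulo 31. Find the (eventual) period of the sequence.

15

We have t(0) = 17,  t(1) = 13,  t(2) = 16,  t(3) = 6,  t(4) = 29,  t(5) = 4,  t(6) = 15,  t(7) = 30,  t(8) = 11,  t(9) = 2,  t(10) = 1,  t(11) = 25,  t(12) = 7,  t(13) = 5,  t(14) = 22,  t(15) = 17.
Since t(15) = t(0) = 17, the sequence is periodic with period 15.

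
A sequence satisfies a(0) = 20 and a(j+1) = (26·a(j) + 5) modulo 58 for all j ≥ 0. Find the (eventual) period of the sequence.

We have a(0) = 20; a(1) = 3; a(2) = 25; a(3) = 17; a(4) = 41; a(5) = 27; a(6) = 11; a(7) = 1; a(8) = 31; a(9) = 57; a(10) = 37; a(11) = 39; a(12) = 33; a(13) = 51; a(14) = 55; a(15) = 43; a(16) = 21; a(17) = 29; a(18) = 5; a(19) = 19; a(20) = 35; a(21) = 45; a(22) = 15; a(23) = 47; a(24) = 9; a(25) = 7; a(26) = 13; a(27) = 53; a(28) = 49; a(29) = 3.
Since a(29) = a(1) = 3, the sequence is eventually periodic: after a pre-period of length 1 it cycles with period 28.

28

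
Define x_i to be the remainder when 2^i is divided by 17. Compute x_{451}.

Listing terms: x_1 = 2; x_2 = 4; x_3 = 8; x_4 = 16; x_5 = 15; x_6 = 13; x_7 = 9; x_8 = 1; x_9 = 2.
Since x_9 = x_1 = 2, the sequence is periodic with period 8.
So x_{451} = x_{1 + ((451-1) mod 8)} = x_3 = 8.

8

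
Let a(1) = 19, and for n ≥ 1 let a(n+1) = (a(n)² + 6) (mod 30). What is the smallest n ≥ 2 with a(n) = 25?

a(1) = 19, a(2) = 7, a(3) = 25, a(4) = 1, a(5) = 7.
Since a(5) = a(2) = 7, the sequence is eventually periodic: after a pre-period of length 1 it cycles with period 3.
The value 25 first appears (with n ≥ 2) at a(3).

3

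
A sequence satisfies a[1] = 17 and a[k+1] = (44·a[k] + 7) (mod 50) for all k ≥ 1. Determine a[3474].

a[1] = 17,  a[2] = 5,  a[3] = 27,  a[4] = 45,  a[5] = 37,  a[6] = 35,  a[7] = 47,  a[8] = 25,  a[9] = 7,  a[10] = 15,  a[11] = 17.
The sequence repeats with period 10.
(3474 - 1) mod 10 = 3, so a[3474] = a[4] = 45.

45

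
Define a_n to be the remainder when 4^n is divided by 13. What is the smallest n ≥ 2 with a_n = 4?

Computing terms: a_1 = 4, a_2 = 3, a_3 = 12, a_4 = 9, a_5 = 10, a_6 = 1, a_7 = 4.
The sequence repeats with period 6.
The value 4 next appears (with n ≥ 2) at a_7.

7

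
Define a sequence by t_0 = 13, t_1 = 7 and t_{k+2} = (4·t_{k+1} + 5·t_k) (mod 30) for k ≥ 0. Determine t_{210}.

Computing terms: t_0 = 13, t_1 = 7, t_2 = 3, t_3 = 17, t_4 = 23, t_5 = 27, t_6 = 13, t_7 = 7.
Since (t_6, t_7) = (t_0, t_1) = (13, 7) (two consecutive terms determine the rest), the sequence is periodic with period 6.
(210 - 0) mod 6 = 0, so t_{210} = t_0 = 13.

13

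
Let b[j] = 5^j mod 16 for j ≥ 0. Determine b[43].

13

We have b[0] = 1,  b[1] = 5,  b[2] = 9,  b[3] = 13,  b[4] = 1.
The sequence repeats with period 4.
(43 - 0) mod 4 = 3, so b[43] = b[3] = 13.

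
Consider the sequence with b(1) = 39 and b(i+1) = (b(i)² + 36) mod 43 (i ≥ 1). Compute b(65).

7

b(1) = 39, b(2) = 9, b(3) = 31, b(4) = 8, b(5) = 14, b(6) = 17, b(7) = 24, b(8) = 10, b(9) = 7, b(10) = 42, b(11) = 37, b(12) = 29, b(13) = 17.
Since b(13) = b(6) = 17, the sequence is eventually periodic: after a pre-period of length 5 it cycles with period 7.
For i ≥ 6, b(i) depends only on (i - 6) mod 7. (65 - 6) mod 7 = 3, so b(65) = b(9) = 7.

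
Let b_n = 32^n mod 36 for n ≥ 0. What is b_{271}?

We have b_0 = 1, b_1 = 32, b_2 = 16, b_3 = 8, b_4 = 4, b_5 = 20, b_6 = 28, b_7 = 32.
Since b_7 = b_1 = 32, the sequence is eventually periodic: after a pre-period of length 1 it cycles with period 6.
For n ≥ 1, b_n depends only on (n - 1) mod 6. (271 - 1) mod 6 = 0, so b_{271} = b_1 = 32.

32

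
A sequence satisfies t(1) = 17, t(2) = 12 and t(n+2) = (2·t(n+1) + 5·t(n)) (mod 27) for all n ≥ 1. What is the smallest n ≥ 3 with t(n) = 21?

Computing terms: t(1) = 17, t(2) = 12, t(3) = 1, t(4) = 8, t(5) = 21, t(6) = 1, t(7) = 26, t(8) = 3, t(9) = 1, t(10) = 17, t(11) = 12.
Since (t(10), t(11)) = (t(1), t(2)) = (17, 12) (two consecutive terms determine the rest), the sequence is periodic with period 9.
The value 21 first appears (with n ≥ 3) at t(5).

5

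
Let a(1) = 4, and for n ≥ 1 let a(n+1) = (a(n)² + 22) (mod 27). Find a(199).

23

Listing terms: a(1) = 4; a(2) = 11; a(3) = 8; a(4) = 5; a(5) = 20; a(6) = 17; a(7) = 14; a(8) = 2; a(9) = 26; a(10) = 23; a(11) = 11.
Since a(11) = a(2) = 11, the sequence is eventually periodic: after a pre-period of length 1 it cycles with period 9.
For n ≥ 2, a(n) depends only on (n - 2) mod 9. (199 - 2) mod 9 = 8, so a(199) = a(10) = 23.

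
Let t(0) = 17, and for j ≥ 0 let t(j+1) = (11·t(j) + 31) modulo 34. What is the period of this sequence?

16

Computing terms: t(0) = 17, t(1) = 14, t(2) = 15, t(3) = 26, t(4) = 11, t(5) = 16, t(6) = 3, t(7) = 30, t(8) = 21, t(9) = 24, t(10) = 23, t(11) = 12, t(12) = 27, t(13) = 22, t(14) = 1, t(15) = 8, t(16) = 17.
Since t(16) = t(0) = 17, the sequence is periodic with period 16.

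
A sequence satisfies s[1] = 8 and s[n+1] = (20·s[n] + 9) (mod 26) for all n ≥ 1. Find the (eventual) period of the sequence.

12

Listing terms: s[1] = 8,  s[2] = 13,  s[3] = 9,  s[4] = 7,  s[5] = 19,  s[6] = 25,  s[7] = 15,  s[8] = 23,  s[9] = 1,  s[10] = 3,  s[11] = 17,  s[12] = 11,  s[13] = 21,  s[14] = 13.
Since s[14] = s[2] = 13, the sequence is eventually periodic: after a pre-period of length 1 it cycles with period 12.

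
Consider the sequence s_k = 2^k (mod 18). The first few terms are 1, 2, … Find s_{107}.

14

We have s_0 = 1, s_1 = 2, s_2 = 4, s_3 = 8, s_4 = 16, s_5 = 14, s_6 = 10, s_7 = 2.
Since s_7 = s_1 = 2, the sequence is eventually periodic: after a pre-period of length 1 it cycles with period 6.
For k ≥ 1, s_k depends only on (k - 1) mod 6. (107 - 1) mod 6 = 4, so s_{107} = s_5 = 14.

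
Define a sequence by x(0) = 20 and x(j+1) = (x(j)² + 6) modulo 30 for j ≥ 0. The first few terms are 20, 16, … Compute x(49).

16

Listing terms: x(0) = 20, x(1) = 16, x(2) = 22, x(3) = 10, x(4) = 16.
Since x(4) = x(1) = 16, the sequence is eventually periodic: after a pre-period of length 1 it cycles with period 3.
For j ≥ 1, x(j) depends only on (j - 1) mod 3. (49 - 1) mod 3 = 0, so x(49) = x(1) = 16.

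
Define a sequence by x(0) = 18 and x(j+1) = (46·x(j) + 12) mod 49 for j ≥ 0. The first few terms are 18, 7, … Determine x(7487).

19

Computing terms: x(0) = 18, x(1) = 7, x(2) = 40, x(3) = 39, x(4) = 42, x(5) = 33, x(6) = 11, x(7) = 28, x(8) = 26, x(9) = 32, x(10) = 14, x(11) = 19, x(12) = 4, x(13) = 0, x(14) = 12, x(15) = 25, x(16) = 35, x(17) = 5, x(18) = 46, x(19) = 21, x(20) = 47, x(21) = 18.
The sequence repeats with period 21.
(7487 - 0) mod 21 = 11, so x(7487) = x(11) = 19.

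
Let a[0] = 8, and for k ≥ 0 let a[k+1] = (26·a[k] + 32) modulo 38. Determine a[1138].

a[0] = 8,  a[1] = 12,  a[2] = 2,  a[3] = 8.
Since a[3] = a[0] = 8, the sequence is periodic with period 3.
(1138 - 0) mod 3 = 1, so a[1138] = a[1] = 12.

12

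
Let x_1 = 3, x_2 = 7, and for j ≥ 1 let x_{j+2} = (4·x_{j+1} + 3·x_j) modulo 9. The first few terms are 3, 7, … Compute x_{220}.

7

Listing terms: x_1 = 3, x_2 = 7, x_3 = 1, x_4 = 7, x_5 = 4, x_6 = 1, x_7 = 7.
Since (x_6, x_7) = (x_3, x_4) = (1, 7) (two consecutive terms determine the rest), the sequence is eventually periodic: after a pre-period of length 2 it cycles with period 3.
For j ≥ 3, x_j depends only on (j - 3) mod 3. (220 - 3) mod 3 = 1, so x_{220} = x_4 = 7.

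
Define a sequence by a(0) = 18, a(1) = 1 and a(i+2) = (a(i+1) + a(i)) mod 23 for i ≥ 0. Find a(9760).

7

Computing terms: a(0) = 18; a(1) = 1; a(2) = 19; a(3) = 20; a(4) = 16; a(5) = 13; a(6) = 6; a(7) = 19; a(8) = 2; a(9) = 21; a(10) = 0; a(11) = 21; a(12) = 21; a(13) = 19; a(14) = 17; a(15) = 13; a(16) = 7; a(17) = 20; a(18) = 4; a(19) = 1; a(20) = 5; a(21) = 6; a(22) = 11; a(23) = 17; a(24) = 5; a(25) = 22; a(26) = 4; a(27) = 3; a(28) = 7; a(29) = 10; a(30) = 17; a(31) = 4; a(32) = 21; a(33) = 2; a(34) = 0; a(35) = 2; a(36) = 2; a(37) = 4; a(38) = 6; a(39) = 10; a(40) = 16; a(41) = 3; a(42) = 19; a(43) = 22; a(44) = 18; a(45) = 17; a(46) = 12; a(47) = 6; a(48) = 18; a(49) = 1.
The sequence repeats with period 48.
(9760 - 0) mod 48 = 16, so a(9760) = a(16) = 7.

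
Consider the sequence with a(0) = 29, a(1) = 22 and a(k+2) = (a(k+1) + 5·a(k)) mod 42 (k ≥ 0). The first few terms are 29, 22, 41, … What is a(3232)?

We have a(0) = 29, a(1) = 22, a(2) = 41, a(3) = 25, a(4) = 20, a(5) = 19, a(6) = 35, a(7) = 4, a(8) = 11, a(9) = 31, a(10) = 2, a(11) = 31, a(12) = 41, a(13) = 28, a(14) = 23, a(15) = 37, a(16) = 26, a(17) = 1, a(18) = 5, a(19) = 10, a(20) = 35, a(21) = 1, a(22) = 8, a(23) = 13, a(24) = 11, a(25) = 34, a(26) = 5, a(27) = 7, a(28) = 32, a(29) = 25, a(30) = 17, a(31) = 16, a(32) = 17, a(33) = 13, a(34) = 14, a(35) = 37, a(36) = 23, a(37) = 40, a(38) = 29, a(39) = 19, a(40) = 38, a(41) = 7, a(42) = 29, a(43) = 22.
The sequence repeats with period 42.
So a(3232) = a(0 + ((3232-0) mod 42)) = a(40) = 38.

38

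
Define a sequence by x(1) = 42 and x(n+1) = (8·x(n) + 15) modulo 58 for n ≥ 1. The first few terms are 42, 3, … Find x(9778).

Listing terms: x(1) = 42, x(2) = 3, x(3) = 39, x(4) = 37, x(5) = 21, x(6) = 9, x(7) = 29, x(8) = 15, x(9) = 19, x(10) = 51, x(11) = 17, x(12) = 35, x(13) = 5, x(14) = 55, x(15) = 49, x(16) = 1, x(17) = 23, x(18) = 25, x(19) = 41, x(20) = 53, x(21) = 33, x(22) = 47, x(23) = 43, x(24) = 11, x(25) = 45, x(26) = 27, x(27) = 57, x(28) = 7, x(29) = 13, x(30) = 3.
Since x(30) = x(2) = 3, the sequence is eventually periodic: after a pre-period of length 1 it cycles with period 28.
For n ≥ 2, x(n) depends only on (n - 2) mod 28. (9778 - 2) mod 28 = 4, so x(9778) = x(6) = 9.

9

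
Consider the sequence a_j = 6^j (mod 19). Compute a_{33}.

11

Computing terms: a_1 = 6,  a_2 = 17,  a_3 = 7,  a_4 = 4,  a_5 = 5,  a_6 = 11,  a_7 = 9,  a_8 = 16,  a_9 = 1,  a_{10} = 6.
The sequence repeats with period 9.
So a_{33} = a_{1 + ((33-1) mod 9)} = a_6 = 11.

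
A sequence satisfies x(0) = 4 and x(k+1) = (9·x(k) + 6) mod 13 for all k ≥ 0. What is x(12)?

4

x(0) = 4, x(1) = 3, x(2) = 7, x(3) = 4.
The sequence repeats with period 3.
So x(12) = x(0 + ((12-0) mod 3)) = x(0) = 4.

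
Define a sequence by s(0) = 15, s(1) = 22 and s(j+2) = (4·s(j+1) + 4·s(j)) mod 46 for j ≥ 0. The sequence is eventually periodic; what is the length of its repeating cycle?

Listing terms: s(0) = 15, s(1) = 22, s(2) = 10, s(3) = 36, s(4) = 0, s(5) = 6, s(6) = 24, s(7) = 28, s(8) = 24, s(9) = 24, s(10) = 8, s(11) = 36, s(12) = 38, s(13) = 20, s(14) = 2, s(15) = 42, s(16) = 38, s(17) = 44, s(18) = 6, s(19) = 16, s(20) = 42, s(21) = 2, s(22) = 38, s(23) = 22, s(24) = 10.
Since (s(23), s(24)) = (s(1), s(2)) = (22, 10) (two consecutive terms determine the rest), the sequence is eventually periodic: after a pre-period of length 1 it cycles with period 22.

22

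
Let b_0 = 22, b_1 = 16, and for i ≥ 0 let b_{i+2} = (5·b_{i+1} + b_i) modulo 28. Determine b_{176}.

We have b_0 = 22,  b_1 = 16,  b_2 = 18,  b_3 = 22,  b_4 = 16.
The sequence repeats with period 3.
(176 - 0) mod 3 = 2, so b_{176} = b_2 = 18.

18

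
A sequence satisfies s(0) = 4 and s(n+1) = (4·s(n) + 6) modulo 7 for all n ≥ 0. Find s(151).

Computing terms: s(0) = 4; s(1) = 1; s(2) = 3; s(3) = 4.
Since s(3) = s(0) = 4, the sequence is periodic with period 3.
(151 - 0) mod 3 = 1, so s(151) = s(1) = 1.

1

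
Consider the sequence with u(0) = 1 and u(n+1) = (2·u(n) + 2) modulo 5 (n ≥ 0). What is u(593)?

4

We have u(0) = 1; u(1) = 4; u(2) = 0; u(3) = 2; u(4) = 1.
The sequence repeats with period 4.
So u(593) = u(0 + ((593-0) mod 4)) = u(1) = 4.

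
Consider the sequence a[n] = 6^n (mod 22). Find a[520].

12

Computing terms: a[0] = 1, a[1] = 6, a[2] = 14, a[3] = 18, a[4] = 20, a[5] = 10, a[6] = 16, a[7] = 8, a[8] = 4, a[9] = 2, a[10] = 12, a[11] = 6.
Since a[11] = a[1] = 6, the sequence is eventually periodic: after a pre-period of length 1 it cycles with period 10.
For n ≥ 1, a[n] depends only on (n - 1) mod 10. (520 - 1) mod 10 = 9, so a[520] = a[10] = 12.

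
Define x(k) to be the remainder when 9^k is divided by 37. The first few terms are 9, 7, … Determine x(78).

Computing terms: x(1) = 9; x(2) = 7; x(3) = 26; x(4) = 12; x(5) = 34; x(6) = 10; x(7) = 16; x(8) = 33; x(9) = 1; x(10) = 9.
The sequence repeats with period 9.
So x(78) = x(1 + ((78-1) mod 9)) = x(6) = 10.

10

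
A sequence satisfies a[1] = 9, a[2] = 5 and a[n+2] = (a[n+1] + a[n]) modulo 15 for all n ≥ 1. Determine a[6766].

We have a[1] = 9; a[2] = 5; a[3] = 14; a[4] = 4; a[5] = 3; a[6] = 7; a[7] = 10; a[8] = 2; a[9] = 12; a[10] = 14; a[11] = 11; a[12] = 10; a[13] = 6; a[14] = 1; a[15] = 7; a[16] = 8; a[17] = 0; a[18] = 8; a[19] = 8; a[20] = 1; a[21] = 9; a[22] = 10; a[23] = 4; a[24] = 14; a[25] = 3; a[26] = 2; a[27] = 5; a[28] = 7; a[29] = 12; a[30] = 4; a[31] = 1; a[32] = 5; a[33] = 6; a[34] = 11; a[35] = 2; a[36] = 13; a[37] = 0; a[38] = 13; a[39] = 13; a[40] = 11; a[41] = 9; a[42] = 5.
Since (a[41], a[42]) = (a[1], a[2]) = (9, 5) (two consecutive terms determine the rest), the sequence is periodic with period 40.
(6766 - 1) mod 40 = 5, so a[6766] = a[6] = 7.

7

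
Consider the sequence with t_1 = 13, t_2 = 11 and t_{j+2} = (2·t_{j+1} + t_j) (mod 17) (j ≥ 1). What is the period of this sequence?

We have t_1 = 13; t_2 = 11; t_3 = 1; t_4 = 13; t_5 = 10; t_6 = 16; t_7 = 8; t_8 = 15; t_9 = 4; t_{10} = 6; t_{11} = 16; t_{12} = 4; t_{13} = 7; t_{14} = 1; t_{15} = 9; t_{16} = 2; t_{17} = 13; t_{18} = 11.
The sequence repeats with period 16.

16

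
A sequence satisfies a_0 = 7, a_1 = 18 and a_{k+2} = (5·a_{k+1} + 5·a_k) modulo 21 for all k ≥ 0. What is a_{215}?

5

We have a_0 = 7; a_1 = 18; a_2 = 20; a_3 = 1; a_4 = 0; a_5 = 5; a_6 = 4; a_7 = 3; a_8 = 14; a_9 = 1; a_{10} = 12; a_{11} = 2; a_{12} = 7; a_{13} = 3; a_{14} = 8; a_{15} = 13; a_{16} = 0; a_{17} = 2; a_{18} = 10; a_{19} = 18; a_{20} = 14; a_{21} = 13; a_{22} = 9; a_{23} = 5; a_{24} = 7; a_{25} = 18.
Since (a_{24}, a_{25}) = (a_0, a_1) = (7, 18) (two consecutive terms determine the rest), the sequence is periodic with period 24.
(215 - 0) mod 24 = 23, so a_{215} = a_{23} = 5.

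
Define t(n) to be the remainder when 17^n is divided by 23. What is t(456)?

Listing terms: t(1) = 17; t(2) = 13; t(3) = 14; t(4) = 8; t(5) = 21; t(6) = 12; t(7) = 20; t(8) = 18; t(9) = 7; t(10) = 4; t(11) = 22; t(12) = 6; t(13) = 10; t(14) = 9; t(15) = 15; t(16) = 2; t(17) = 11; t(18) = 3; t(19) = 5; t(20) = 16; t(21) = 19; t(22) = 1; t(23) = 17.
Since t(23) = t(1) = 17, the sequence is periodic with period 22.
So t(456) = t(1 + ((456-1) mod 22)) = t(16) = 2.

2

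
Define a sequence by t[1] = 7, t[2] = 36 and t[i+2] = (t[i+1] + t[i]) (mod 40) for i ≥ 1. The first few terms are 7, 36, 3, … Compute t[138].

1

t[1] = 7, t[2] = 36, t[3] = 3, t[4] = 39, t[5] = 2, t[6] = 1, t[7] = 3, t[8] = 4, t[9] = 7, t[10] = 11, t[11] = 18, t[12] = 29, t[13] = 7, t[14] = 36.
Since (t[13], t[14]) = (t[1], t[2]) = (7, 36) (two consecutive terms determine the rest), the sequence is periodic with period 12.
So t[138] = t[1 + ((138-1) mod 12)] = t[6] = 1.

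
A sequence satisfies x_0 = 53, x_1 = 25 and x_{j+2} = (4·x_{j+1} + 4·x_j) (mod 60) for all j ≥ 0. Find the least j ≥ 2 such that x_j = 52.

We have x_0 = 53, x_1 = 25, x_2 = 12, x_3 = 28, x_4 = 40, x_5 = 32, x_6 = 48, x_7 = 20, x_8 = 32, x_9 = 28, x_{10} = 0, x_{11} = 52, x_{12} = 28, x_{13} = 20, x_{14} = 12, x_{15} = 8, x_{16} = 20, x_{17} = 52, x_{18} = 48, x_{19} = 40, x_{20} = 52, x_{21} = 8, x_{22} = 0, x_{23} = 32, x_{24} = 8, x_{25} = 40, x_{26} = 12, x_{27} = 28.
Since (x_{26}, x_{27}) = (x_2, x_3) = (12, 28) (two consecutive terms determine the rest), the sequence is eventually periodic: after a pre-period of length 2 it cycles with period 24.
The value 52 first appears (with j ≥ 2) at x_{11}.

11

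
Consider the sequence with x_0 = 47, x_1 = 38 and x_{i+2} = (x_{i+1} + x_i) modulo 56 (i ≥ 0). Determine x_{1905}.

Listing terms: x_0 = 47, x_1 = 38, x_2 = 29, x_3 = 11, x_4 = 40, x_5 = 51, x_6 = 35, x_7 = 30, x_8 = 9, x_9 = 39, x_{10} = 48, x_{11} = 31, x_{12} = 23, x_{13} = 54, x_{14} = 21, x_{15} = 19, x_{16} = 40, x_{17} = 3, x_{18} = 43, x_{19} = 46, x_{20} = 33, x_{21} = 23, x_{22} = 0, x_{23} = 23, x_{24} = 23, x_{25} = 46, x_{26} = 13, x_{27} = 3, x_{28} = 16, x_{29} = 19, x_{30} = 35, x_{31} = 54, x_{32} = 33, x_{33} = 31, x_{34} = 8, x_{35} = 39, x_{36} = 47, x_{37} = 30, x_{38} = 21, x_{39} = 51, x_{40} = 16, x_{41} = 11, x_{42} = 27, x_{43} = 38, x_{44} = 9, x_{45} = 47, x_{46} = 0, x_{47} = 47, x_{48} = 47, x_{49} = 38.
The sequence repeats with period 48.
(1905 - 0) mod 48 = 33, so x_{1905} = x_{33} = 31.

31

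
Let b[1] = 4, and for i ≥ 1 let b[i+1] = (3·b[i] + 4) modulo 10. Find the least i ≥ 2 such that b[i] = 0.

Computing terms: b[1] = 4,  b[2] = 6,  b[3] = 2,  b[4] = 0,  b[5] = 4.
Since b[5] = b[1] = 4, the sequence is periodic with period 4.
The value 0 first appears (with i ≥ 2) at b[4].

4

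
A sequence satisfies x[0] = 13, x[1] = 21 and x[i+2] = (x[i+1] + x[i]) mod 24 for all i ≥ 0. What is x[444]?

x[0] = 13; x[1] = 21; x[2] = 10; x[3] = 7; x[4] = 17; x[5] = 0; x[6] = 17; x[7] = 17; x[8] = 10; x[9] = 3; x[10] = 13; x[11] = 16; x[12] = 5; x[13] = 21; x[14] = 2; x[15] = 23; x[16] = 1; x[17] = 0; x[18] = 1; x[19] = 1; x[20] = 2; x[21] = 3; x[22] = 5; x[23] = 8; x[24] = 13; x[25] = 21.
Since (x[24], x[25]) = (x[0], x[1]) = (13, 21) (two consecutive terms determine the rest), the sequence is periodic with period 24.
(444 - 0) mod 24 = 12, so x[444] = x[12] = 5.

5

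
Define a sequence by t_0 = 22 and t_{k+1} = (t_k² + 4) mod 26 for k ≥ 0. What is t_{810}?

Listing terms: t_0 = 22; t_1 = 20; t_2 = 14; t_3 = 18; t_4 = 16; t_5 = 0; t_6 = 4; t_7 = 20.
Since t_7 = t_1 = 20, the sequence is eventually periodic: after a pre-period of length 1 it cycles with period 6.
For k ≥ 1, t_k depends only on (k - 1) mod 6. (810 - 1) mod 6 = 5, so t_{810} = t_6 = 4.

4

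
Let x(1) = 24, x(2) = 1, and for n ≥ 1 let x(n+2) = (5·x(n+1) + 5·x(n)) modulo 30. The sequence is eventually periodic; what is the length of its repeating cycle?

Computing terms: x(1) = 24; x(2) = 1; x(3) = 5; x(4) = 0; x(5) = 25; x(6) = 5; x(7) = 0.
Since (x(6), x(7)) = (x(3), x(4)) = (5, 0) (two consecutive terms determine the rest), the sequence is eventually periodic: after a pre-period of length 2 it cycles with period 3.

3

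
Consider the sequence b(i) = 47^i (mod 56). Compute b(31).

We have b(1) = 47; b(2) = 25; b(3) = 55; b(4) = 9; b(5) = 31; b(6) = 1; b(7) = 47.
Since b(7) = b(1) = 47, the sequence is periodic with period 6.
(31 - 1) mod 6 = 0, so b(31) = b(1) = 47.

47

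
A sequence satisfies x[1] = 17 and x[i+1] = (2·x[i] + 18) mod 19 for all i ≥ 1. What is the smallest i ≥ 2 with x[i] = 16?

8

Listing terms: x[1] = 17, x[2] = 14, x[3] = 8, x[4] = 15, x[5] = 10, x[6] = 0, x[7] = 18, x[8] = 16, x[9] = 12, x[10] = 4, x[11] = 7, x[12] = 13, x[13] = 6, x[14] = 11, x[15] = 2, x[16] = 3, x[17] = 5, x[18] = 9, x[19] = 17.
Since x[19] = x[1] = 17, the sequence is periodic with period 18.
The value 16 first appears (with i ≥ 2) at x[8].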